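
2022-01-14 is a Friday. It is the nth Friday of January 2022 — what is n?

2nd

Day 14 falls in week ⌈14/7⌉ of the month.
Days 1–7 hold the 1st Friday, 8–14 the 2nd, 15–21 the 3rd, 22–28 the 4th, 29–31 the 5th.
14 is in the range for the 2nd.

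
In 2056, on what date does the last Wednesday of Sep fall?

Sep 27, 2056

The first Wednesday of Sep 2056 is Sep 6.
Sep 2056 has 30 days. Adding weeks: 6, 13, 20, 27 — the last one ≤ 30 is the 27th.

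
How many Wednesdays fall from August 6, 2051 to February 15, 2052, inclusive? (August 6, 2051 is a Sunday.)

28

August 6, 2051 is a Sunday; the first Wednesday on or after it is August 9, 2051 (3 days later).
From August 9, 2051 to February 15, 2052: 22 + 30 + 31 + 30 + 31 + 31 + 15 = 190 days (rest of August, September, October, November, December, January, February).
190 ÷ 7 = 27 full weeks with remainder 1, so 27 more Wednesdays after the first → 28.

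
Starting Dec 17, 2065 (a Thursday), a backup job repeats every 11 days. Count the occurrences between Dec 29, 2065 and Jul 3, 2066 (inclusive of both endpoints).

17

Occurrences land 11·i days after Dec 17, 2065 for i = 0, 1, 2, …
Dec 29, 2065 is 12 days after the start; 12 ÷ 11 = 1 remainder 1; since the remainder is 1, round up to i = 2. First occurrence in the window: #3 on Jan 8, 2066 (2×11 = 22 days in).
Jul 3, 2066 is 198 days after the start; 198 ÷ 11 = 18 remainder 0. Last occurrence in the window: #19 on Jul 3, 2066.
Occurrences #3 through #19: 17 in total.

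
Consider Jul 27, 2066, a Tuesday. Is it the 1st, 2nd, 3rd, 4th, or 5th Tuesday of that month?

4th

Day 27 falls in week ⌈27/7⌉ of the month.
Days 1–7 hold the 1st Tuesday, 8–14 the 2nd, 15–21 the 3rd, 22–28 the 4th, 29–31 the 5th.
27 is in the range for the 4th.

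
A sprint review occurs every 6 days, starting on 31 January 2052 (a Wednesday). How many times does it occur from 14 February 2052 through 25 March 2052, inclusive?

Occurrences land 6·i days after 31 January 2052 for i = 0, 1, 2, …
14 February 2052 is 14 days after the start; 14 ÷ 6 = 2 remainder 2; since the remainder is 2, round up to i = 3. First occurrence in the window: #4 on 18 February 2052 (3×6 = 18 days in).
25 March 2052 is 54 days after the start; 54 ÷ 6 = 9 remainder 0. Last occurrence in the window: #10 on 25 March 2052.
Occurrences #4 through #10: 7 in total.

7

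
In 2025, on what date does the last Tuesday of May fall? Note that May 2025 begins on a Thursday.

May 2025 begins on a Thursday, so the first Tuesday is May 6 (5 days later).
May 2025 has 31 days. Adding weeks: 6, 13, 20, 27 — the last one ≤ 31 is the 27th.

27 May 2025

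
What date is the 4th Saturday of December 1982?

25 December 1982

The first Saturday of December 1982 is December 4.
The 4th Saturday is 3 weeks later: 4 + 21 = 25.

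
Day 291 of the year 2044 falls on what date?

January has 31 days (291 − 31 = 260 remain).
February has 29 days (260 − 29 = 231 remain).
March has 31 days (231 − 31 = 200 remain).
April has 30 days (200 − 30 = 170 remain).
May has 31 days (170 − 31 = 139 remain).
June has 30 days (139 − 30 = 109 remain).
July has 31 days (109 − 31 = 78 remain).
August has 31 days (78 − 31 = 47 remain).
September has 30 days (47 − 30 = 17 remain).
17 into October → October 17.

October 17, 2044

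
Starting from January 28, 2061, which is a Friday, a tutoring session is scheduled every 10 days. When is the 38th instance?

February 2, 2062

The 38th occurrence is 37 intervals after the first: 37 × 10 = 370 days after January 28, 2061.
January has 31 days — 3 days to the end of January leaves 367.
February has 28 days (339 left).
March has 31 days (308 left).
April has 30 days (278 left).
May has 31 days (247 left).
June has 30 days (217 left).
July has 31 days (186 left).
August has 31 days (155 left).
September has 30 days (125 left).
October has 31 days (94 left).
November has 30 days (64 left).
December has 31 days (33 left).
January has 31 days (2 left).
2 days into February → February 2, 2062.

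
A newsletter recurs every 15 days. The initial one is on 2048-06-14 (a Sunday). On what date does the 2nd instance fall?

2048-06-29

The 2nd occurrence is 1 interval after the first: 1 × 15 = 15 days after 2048-06-14.
15 days later is 2048-06-29.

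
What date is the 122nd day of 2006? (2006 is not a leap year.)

May 2, 2006

January has 31 days (122 − 31 = 91 remain).
February has 28 days (91 − 28 = 63 remain).
March has 31 days (63 − 31 = 32 remain).
April has 30 days (32 − 30 = 2 remain).
2 into May → May 2.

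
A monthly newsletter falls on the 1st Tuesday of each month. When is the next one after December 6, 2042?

December 2042 starts on a Monday, so its 1st Tuesday is December 2, 2042 (1 day in).
That is not after December 6, 2042, so look at January 2043.
January 2043 starts on a Thursday, so its 1st Tuesday is January 6, 2043 (5 days in).

January 6, 2043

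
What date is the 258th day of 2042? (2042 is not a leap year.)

January has 31 days (258 − 31 = 227 remain).
February has 28 days (227 − 28 = 199 remain).
March has 31 days (199 − 31 = 168 remain).
April has 30 days (168 − 30 = 138 remain).
May has 31 days (138 − 31 = 107 remain).
June has 30 days (107 − 30 = 77 remain).
July has 31 days (77 − 31 = 46 remain).
August has 31 days (46 − 31 = 15 remain).
15 into September → September 15.

15 September 2042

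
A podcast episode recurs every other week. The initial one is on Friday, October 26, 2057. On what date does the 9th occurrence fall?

February 15, 2058

The 9th occurrence is 8 intervals after the first: 8 × 14 = 112 days after October 26, 2057.
October has 31 days — 5 days to the end of October leaves 107.
November has 30 days (77 left).
December has 31 days (46 left).
January has 31 days (15 left).
15 days into February → February 15, 2058.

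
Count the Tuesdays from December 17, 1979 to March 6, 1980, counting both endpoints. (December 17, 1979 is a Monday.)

December 17, 1979 is a Monday; the first Tuesday on or after it is December 18, 1979 (1 day later).
From December 18, 1979 to March 6, 1980: 13 + 31 + 29 + 6 = 79 days (rest of December, January, February, March).
79 ÷ 7 = 11 full weeks with remainder 2, so 11 more Tuesdays after the first → 12.

12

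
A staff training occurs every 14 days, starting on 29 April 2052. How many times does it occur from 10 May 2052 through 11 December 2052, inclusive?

16

Occurrences land 14·i days after 29 April 2052 for i = 0, 1, 2, …
10 May 2052 is 11 days after the start; 11 ÷ 14 = 0 remainder 11; since the remainder is 11, round up to i = 1. First occurrence in the window: #2 on 13 May 2052 (1×14 = 14 days in).
11 December 2052 is 226 days after the start; 226 ÷ 14 = 16 remainder 2. Last occurrence in the window: #17 on 9 December 2052.
Occurrences #2 through #17: 16 in total.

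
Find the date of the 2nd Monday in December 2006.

The first Monday of December 2006 is December 4.
The 2nd Monday is 1 weeks later: 4 + 7 = 11.

December 11, 2006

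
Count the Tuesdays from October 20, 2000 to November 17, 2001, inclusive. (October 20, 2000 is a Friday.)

October 20, 2000 is a Friday; the first Tuesday on or after it is October 24, 2000 (4 days later).
From October 24, 2000 to November 17, 2001: 68 + 321 = 389 days (rest of 2000, to November 17, 2001 in 2001).
389 ÷ 7 = 55 full weeks with remainder 4, so 55 more Tuesdays after the first → 56.

56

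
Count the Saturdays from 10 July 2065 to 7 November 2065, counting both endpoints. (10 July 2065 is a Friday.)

10 July 2065 is a Friday; the first Saturday on or after it is 11 July 2065 (1 day later).
From 11 July 2065 to 7 November 2065: 20 + 31 + 30 + 31 + 7 = 119 days (rest of July, August, September, October, November).
119 ÷ 7 = 17 full weeks with remainder 0, so 17 more Saturdays after the first → 18.

18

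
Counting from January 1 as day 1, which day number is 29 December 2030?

363

Days in months before December: 31 + 28 + 31 + 30 + 31 + 30 + 31 + 31 + 30 + 31 + 30 = 334.
Plus 29 days into December → day 363.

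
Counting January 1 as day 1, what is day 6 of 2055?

January 6, 2055

6 into January → January 6.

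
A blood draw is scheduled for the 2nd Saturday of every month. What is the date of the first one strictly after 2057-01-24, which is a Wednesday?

January 2057 starts on a Monday; its first Saturday is the 6th, so the 2nd Saturday is the 13th — 2057-01-13.
That is not after 2057-01-24, so look at February 2057.
February 2057 starts on a Thursday; its first Saturday is the 3rd, so the 2nd Saturday is the 10th — 2057-02-10.

2057-02-10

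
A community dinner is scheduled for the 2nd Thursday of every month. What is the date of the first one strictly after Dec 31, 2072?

Dec 2072 starts on a Thursday; its first Thursday is the 1st, so the 2nd Thursday is the 8th — Dec 8, 2072.
That is not after Dec 31, 2072, so look at Jan 2073.
Jan 2073 starts on a Sunday; its first Thursday is the 5th, so the 2nd Thursday is the 12th — Jan 12, 2073.

Jan 12, 2073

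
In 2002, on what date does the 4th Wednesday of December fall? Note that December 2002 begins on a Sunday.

December 2002 begins on a Sunday, so the first Wednesday is December 4 (3 days later).
The 4th Wednesday is 3 weeks later: 4 + 21 = 25.

25 December 2002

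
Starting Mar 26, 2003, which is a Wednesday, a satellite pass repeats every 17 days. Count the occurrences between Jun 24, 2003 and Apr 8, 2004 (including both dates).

17

Occurrences land 17·i days after Mar 26, 2003 for i = 0, 1, 2, …
Jun 24, 2003 is 90 days after the start; 90 ÷ 17 = 5 remainder 5; since the remainder is 5, round up to i = 6. First occurrence in the window: #7 on Jul 6, 2003 (6×17 = 102 days in).
Apr 8, 2004 is 379 days after the start; 379 ÷ 17 = 22 remainder 5. Last occurrence in the window: #23 on Apr 3, 2004.
Occurrences #7 through #23: 17 in total.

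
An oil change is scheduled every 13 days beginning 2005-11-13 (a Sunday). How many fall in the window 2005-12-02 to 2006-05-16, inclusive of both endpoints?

Occurrences land 13·i days after 2005-11-13 for i = 0, 1, 2, …
2005-12-02 is 19 days after the start; 19 ÷ 13 = 1 remainder 6; since the remainder is 6, round up to i = 2. First occurrence in the window: #3 on 2005-12-09 (2×13 = 26 days in).
2006-05-16 is 184 days after the start; 184 ÷ 13 = 14 remainder 2. Last occurrence in the window: #15 on 2006-05-14.
Occurrences #3 through #15: 13 in total.

13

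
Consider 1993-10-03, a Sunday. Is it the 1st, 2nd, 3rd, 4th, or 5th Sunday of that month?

1st

Day 3 falls in week ⌈3/7⌉ of the month.
Days 1–7 hold the 1st Sunday, 8–14 the 2nd, 15–21 the 3rd, 22–28 the 4th, 29–31 the 5th.
3 is in the range for the 1st.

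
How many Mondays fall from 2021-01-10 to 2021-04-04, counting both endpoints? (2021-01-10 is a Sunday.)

12

2021-01-10 is a Sunday; the first Monday on or after it is 2021-01-11 (1 day later).
From 2021-01-11 to 2021-04-04: 20 + 28 + 31 + 4 = 83 days (rest of January, February, March, April).
83 ÷ 7 = 11 full weeks with remainder 6, so 11 more Mondays after the first → 12.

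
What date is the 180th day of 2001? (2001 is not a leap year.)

June 29, 2001

January has 31 days (180 − 31 = 149 remain).
February has 28 days (149 − 28 = 121 remain).
March has 31 days (121 − 31 = 90 remain).
April has 30 days (90 − 30 = 60 remain).
May has 31 days (60 − 31 = 29 remain).
29 into June → June 29.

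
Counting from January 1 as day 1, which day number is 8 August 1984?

Days in months before August: 31 + 29 + 31 + 30 + 31 + 30 + 31 = 213.
Plus 8 days into August → day 221.

221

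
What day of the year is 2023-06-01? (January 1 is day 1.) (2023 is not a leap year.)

Days in months before June: 31 + 28 + 31 + 30 + 31 = 151.
Plus 1 day into June → day 152.

152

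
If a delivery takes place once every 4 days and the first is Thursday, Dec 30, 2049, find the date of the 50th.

Jul 14, 2050

The 50th occurrence is 49 intervals after the first: 49 × 4 = 196 days after Dec 30, 2049.
Dec has 31 days — 1 day to the end of Dec leaves 195.
Jan has 31 days (164 left).
Feb has 28 days (136 left).
Mar has 31 days (105 left).
Apr has 30 days (75 left).
May has 31 days (44 left).
Jun has 30 days (14 left).
14 days into Jul → Jul 14, 2050.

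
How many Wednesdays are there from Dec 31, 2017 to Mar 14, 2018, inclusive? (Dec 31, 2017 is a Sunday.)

11

Dec 31, 2017 is a Sunday; the first Wednesday on or after it is Jan 3, 2018 (3 days later).
From Jan 3, 2018 to Mar 14, 2018: 28 + 28 + 14 = 70 days (rest of Jan, Feb, Mar).
70 ÷ 7 = 10 full weeks with remainder 0, so 10 more Wednesdays after the first → 11.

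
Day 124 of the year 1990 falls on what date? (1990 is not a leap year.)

1990-05-04

January has 31 days (124 − 31 = 93 remain).
February has 28 days (93 − 28 = 65 remain).
March has 31 days (65 − 31 = 34 remain).
April has 30 days (34 − 30 = 4 remain).
4 into May → May 4.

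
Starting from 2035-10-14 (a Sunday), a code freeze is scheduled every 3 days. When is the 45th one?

The 45th occurrence is 44 intervals after the first: 44 × 3 = 132 days after 2035-10-14.
October has 31 days — 17 days to the end of October leaves 115.
November has 30 days (85 left).
December has 31 days (54 left).
January has 31 days (23 left).
23 days into February → 2036-02-23.

2036-02-23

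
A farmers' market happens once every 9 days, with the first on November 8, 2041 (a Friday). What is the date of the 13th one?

The 13th occurrence is 12 intervals after the first: 12 × 9 = 108 days after November 8, 2041.
November has 30 days — 22 days to the end of November leaves 86.
December has 31 days (55 left).
January has 31 days (24 left).
24 days into February → February 24, 2042.

February 24, 2042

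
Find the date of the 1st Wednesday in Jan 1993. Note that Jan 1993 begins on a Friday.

Jan 1993 begins on a Friday, so the first Wednesday is Jan 6 (5 days later).

Jan 6, 1993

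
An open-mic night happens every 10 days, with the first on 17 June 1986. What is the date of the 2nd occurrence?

27 June 1986

The 2nd occurrence is 1 interval after the first: 1 × 10 = 10 days after 17 June 1986.
10 days later is 27 June 1986.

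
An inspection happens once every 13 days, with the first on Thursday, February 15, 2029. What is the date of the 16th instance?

The 16th occurrence is 15 intervals after the first: 15 × 13 = 195 days after February 15, 2029.
February has 28 days — 13 days to the end of February leaves 182.
March has 31 days (151 left).
April has 30 days (121 left).
May has 31 days (90 left).
June has 30 days (60 left).
July has 31 days (29 left).
29 days into August → August 29, 2029.

August 29, 2029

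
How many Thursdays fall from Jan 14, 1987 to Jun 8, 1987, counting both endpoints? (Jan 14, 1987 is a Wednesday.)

21

Jan 14, 1987 is a Wednesday; the first Thursday on or after it is Jan 15, 1987 (1 day later).
From Jan 15, 1987 to Jun 8, 1987: 16 + 28 + 31 + 30 + 31 + 8 = 144 days (rest of Jan, Feb, Mar, Apr, May, Jun).
144 ÷ 7 = 20 full weeks with remainder 4, so 20 more Thursdays after the first → 21.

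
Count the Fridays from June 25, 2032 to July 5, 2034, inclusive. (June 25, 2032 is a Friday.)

106

June 25, 2032 is a Friday; the first Friday on or after it is June 25, 2032.
From June 25, 2032 to July 5, 2034: 189 + 365 + 186 = 740 days (rest of 2032, 2033, to July 5, 2034 in 2034).
740 ÷ 7 = 105 full weeks with remainder 5, so 105 more Fridays after the first → 106.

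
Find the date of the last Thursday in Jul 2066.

Jul 29, 2066

Jul 2066 begins on a Thursday, so the first Thursday is Jul 1.
Jul 2066 has 31 days. Adding weeks: 1, 8, 15, 22, 29 — the last one ≤ 31 is the 29th.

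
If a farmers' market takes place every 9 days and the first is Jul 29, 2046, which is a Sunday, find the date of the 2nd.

Aug 7, 2046

The 2nd occurrence is 1 interval after the first: 1 × 9 = 9 days after Jul 29, 2046.
Jul has 31 days — 2 days to the end of Jul leaves 7.
7 days into Aug → Aug 7, 2046.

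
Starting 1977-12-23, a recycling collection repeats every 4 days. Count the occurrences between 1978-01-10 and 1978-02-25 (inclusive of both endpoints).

12

Occurrences land 4·i days after 1977-12-23 for i = 0, 1, 2, …
1978-01-10 is 18 days after the start; 18 ÷ 4 = 4 remainder 2; since the remainder is 2, round up to i = 5. First occurrence in the window: #6 on 1978-01-12 (5×4 = 20 days in).
1978-02-25 is 64 days after the start; 64 ÷ 4 = 16 remainder 0. Last occurrence in the window: #17 on 1978-02-25.
Occurrences #6 through #17: 12 in total.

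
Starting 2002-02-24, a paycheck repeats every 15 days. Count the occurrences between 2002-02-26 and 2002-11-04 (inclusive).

16

Occurrences land 15·i days after 2002-02-24 for i = 0, 1, 2, …
2002-02-26 is 2 days after the start; 2 ÷ 15 = 0 remainder 2; since the remainder is 2, round up to i = 1. First occurrence in the window: #2 on 2002-03-11 (1×15 = 15 days in).
2002-11-04 is 253 days after the start; 253 ÷ 15 = 16 remainder 13. Last occurrence in the window: #17 on 2002-10-22.
Occurrences #2 through #17: 16 in total.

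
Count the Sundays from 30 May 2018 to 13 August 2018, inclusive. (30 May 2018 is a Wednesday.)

11

30 May 2018 is a Wednesday; the first Sunday on or after it is 3 June 2018 (4 days later).
From 3 June 2018 to 13 August 2018: 27 + 31 + 13 = 71 days (rest of June, July, August).
71 ÷ 7 = 10 full weeks with remainder 1, so 10 more Sundays after the first → 11.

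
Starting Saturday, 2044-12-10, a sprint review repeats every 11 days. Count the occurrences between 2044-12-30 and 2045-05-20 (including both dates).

13

Occurrences land 11·i days after 2044-12-10 for i = 0, 1, 2, …
2044-12-30 is 20 days after the start; 20 ÷ 11 = 1 remainder 9; since the remainder is 9, round up to i = 2. First occurrence in the window: #3 on 2045-01-01 (2×11 = 22 days in).
2045-05-20 is 161 days after the start; 161 ÷ 11 = 14 remainder 7. Last occurrence in the window: #15 on 2045-05-13.
Occurrences #3 through #15: 13 in total.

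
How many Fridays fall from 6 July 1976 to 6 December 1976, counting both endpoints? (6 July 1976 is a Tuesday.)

22

6 July 1976 is a Tuesday; the first Friday on or after it is 9 July 1976 (3 days later).
From 9 July 1976 to 6 December 1976: 22 + 31 + 30 + 31 + 30 + 6 = 150 days (rest of July, August, September, October, November, December).
150 ÷ 7 = 21 full weeks with remainder 3, so 21 more Fridays after the first → 22.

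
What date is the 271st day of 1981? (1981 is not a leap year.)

January has 31 days (271 − 31 = 240 remain).
February has 28 days (240 − 28 = 212 remain).
March has 31 days (212 − 31 = 181 remain).
April has 30 days (181 − 30 = 151 remain).
May has 31 days (151 − 31 = 120 remain).
June has 30 days (120 − 30 = 90 remain).
July has 31 days (90 − 31 = 59 remain).
August has 31 days (59 − 31 = 28 remain).
28 into September → September 28.

1981-09-28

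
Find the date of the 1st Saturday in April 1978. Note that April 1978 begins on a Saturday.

1 April 1978

April 1978 begins on a Saturday, so the first Saturday is April 1.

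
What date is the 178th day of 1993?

June 27, 1993

January has 31 days (178 − 31 = 147 remain).
February has 28 days (147 − 28 = 119 remain).
March has 31 days (119 − 31 = 88 remain).
April has 30 days (88 − 30 = 58 remain).
May has 31 days (58 − 31 = 27 remain).
27 into June → June 27.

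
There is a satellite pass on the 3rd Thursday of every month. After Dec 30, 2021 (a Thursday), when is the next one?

Dec 2021 starts on a Wednesday; its first Thursday is the 2nd, so the 3rd Thursday is the 16th — Dec 16, 2021.
That is not after Dec 30, 2021, so look at Jan 2022.
Jan 2022 starts on a Saturday; its first Thursday is the 6th, so the 3rd Thursday is the 20th — Jan 20, 2022.

Jan 20, 2022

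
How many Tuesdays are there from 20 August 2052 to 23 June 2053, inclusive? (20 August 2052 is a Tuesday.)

44

20 August 2052 is a Tuesday; the first Tuesday on or after it is 20 August 2052.
From 20 August 2052 to 23 June 2053: 11 + 30 + 31 + 30 + 31 + 31 + 28 + 31 + 30 + 31 + 23 = 307 days (rest of August, September, October, November, December, January, February, March, April, May, June).
307 ÷ 7 = 43 full weeks with remainder 6, so 43 more Tuesdays after the first → 44.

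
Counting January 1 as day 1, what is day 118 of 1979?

April 28, 1979

January has 31 days (118 − 31 = 87 remain).
February has 28 days (87 − 28 = 59 remain).
March has 31 days (59 − 31 = 28 remain).
28 into April → April 28.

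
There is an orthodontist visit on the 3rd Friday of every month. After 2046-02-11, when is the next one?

2046-02-16

February 2046 starts on a Thursday; its first Friday is the 2nd, so the 3rd Friday is the 16th — 2046-02-16.
2046-02-16 is after 2046-02-11, so that is the next one.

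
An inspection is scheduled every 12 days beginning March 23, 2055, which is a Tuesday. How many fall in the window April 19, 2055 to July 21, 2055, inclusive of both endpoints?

Occurrences land 12·i days after March 23, 2055 for i = 0, 1, 2, …
April 19, 2055 is 27 days after the start; 27 ÷ 12 = 2 remainder 3; since the remainder is 3, round up to i = 3. First occurrence in the window: #4 on April 28, 2055 (3×12 = 36 days in).
July 21, 2055 is 120 days after the start; 120 ÷ 12 = 10 remainder 0. Last occurrence in the window: #11 on July 21, 2055.
Occurrences #4 through #11: 8 in total.

8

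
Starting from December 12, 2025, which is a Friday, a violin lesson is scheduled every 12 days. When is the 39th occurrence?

The 39th occurrence is 38 intervals after the first: 38 × 12 = 456 days after December 12, 2025.
December has 31 days — 19 days to the end of December leaves 437.
2026 has 365 days (72 left).
January has 31 days (41 left).
February has 28 days (13 left).
13 days into March → March 13, 2027.

March 13, 2027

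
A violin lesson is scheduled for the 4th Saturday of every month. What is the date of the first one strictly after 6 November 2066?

27 November 2066

November 2066 starts on a Monday; its first Saturday is the 6th, so the 4th Saturday is the 27th — 27 November 2066.
27 November 2066 is after 6 November 2066, so that is the next one.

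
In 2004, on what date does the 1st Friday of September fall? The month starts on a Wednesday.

3 September 2004

September 2004 begins on a Wednesday, so the first Friday is September 3 (2 days later).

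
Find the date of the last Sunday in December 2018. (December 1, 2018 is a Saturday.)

December 2018 begins on a Saturday, so the first Sunday is December 2 (1 day later).
December 2018 has 31 days. Adding weeks: 2, 9, 16, 23, 30 — the last one ≤ 31 is the 30th.

December 30, 2018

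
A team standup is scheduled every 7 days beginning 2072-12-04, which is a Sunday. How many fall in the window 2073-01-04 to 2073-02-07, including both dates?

Occurrences land 7·i days after 2072-12-04 for i = 0, 1, 2, …
2073-01-04 is 31 days after the start; 31 ÷ 7 = 4 remainder 3; since the remainder is 3, round up to i = 5. First occurrence in the window: #6 on 2073-01-08 (5×7 = 35 days in).
2073-02-07 is 65 days after the start; 65 ÷ 7 = 9 remainder 2. Last occurrence in the window: #10 on 2073-02-05.
Occurrences #6 through #10: 5 in total.

5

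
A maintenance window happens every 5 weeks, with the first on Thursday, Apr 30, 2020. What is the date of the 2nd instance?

The 2nd occurrence is 1 interval after the first: 1 × 35 = 35 days after Apr 30, 2020.
Apr has 30 days — 0 days to the end of Apr leaves 35.
May has 31 days (4 left).
4 days into Jun → Jun 4, 2020.

Jun 4, 2020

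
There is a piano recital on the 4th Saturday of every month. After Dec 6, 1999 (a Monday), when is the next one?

Dec 1999 starts on a Wednesday; its first Saturday is the 4th, so the 4th Saturday is the 25th — Dec 25, 1999.
Dec 25, 1999 is after Dec 6, 1999, so that is the next one.

Dec 25, 1999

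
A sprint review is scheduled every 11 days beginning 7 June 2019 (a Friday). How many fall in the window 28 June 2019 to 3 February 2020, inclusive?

20

Occurrences land 11·i days after 7 June 2019 for i = 0, 1, 2, …
28 June 2019 is 21 days after the start; 21 ÷ 11 = 1 remainder 10; since the remainder is 10, round up to i = 2. First occurrence in the window: #3 on 29 June 2019 (2×11 = 22 days in).
3 February 2020 is 241 days after the start; 241 ÷ 11 = 21 remainder 10. Last occurrence in the window: #22 on 24 January 2020.
Occurrences #3 through #22: 20 in total.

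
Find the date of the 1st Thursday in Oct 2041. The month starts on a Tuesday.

Oct 2041 begins on a Tuesday, so the first Thursday is Oct 3 (2 days later).

Oct 3, 2041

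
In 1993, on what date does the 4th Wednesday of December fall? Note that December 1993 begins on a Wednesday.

December 22, 1993

December 1993 begins on a Wednesday, so the first Wednesday is December 1.
The 4th Wednesday is 3 weeks later: 1 + 21 = 22.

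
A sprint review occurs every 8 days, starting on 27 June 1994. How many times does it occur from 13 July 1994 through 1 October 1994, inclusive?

11

Occurrences land 8·i days after 27 June 1994 for i = 0, 1, 2, …
13 July 1994 is 16 days after the start; 16 ÷ 8 = 2 remainder 0. First occurrence in the window: #3 on 13 July 1994 (2×8 = 16 days in).
1 October 1994 is 96 days after the start; 96 ÷ 8 = 12 remainder 0. Last occurrence in the window: #13 on 1 October 1994.
Occurrences #3 through #13: 11 in total.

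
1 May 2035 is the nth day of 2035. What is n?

Days in months before May: 31 + 28 + 31 + 30 = 120.
Plus 1 day into May → day 121.

121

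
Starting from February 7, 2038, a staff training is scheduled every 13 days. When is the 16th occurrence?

August 21, 2038

The 16th occurrence is 15 intervals after the first: 15 × 13 = 195 days after February 7, 2038.
February has 28 days — 21 days to the end of February leaves 174.
March has 31 days (143 left).
April has 30 days (113 left).
May has 31 days (82 left).
June has 30 days (52 left).
July has 31 days (21 left).
21 days into August → August 21, 2038.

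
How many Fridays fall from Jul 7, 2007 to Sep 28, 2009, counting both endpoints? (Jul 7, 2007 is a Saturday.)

116

Jul 7, 2007 is a Saturday; the first Friday on or after it is Jul 13, 2007 (6 days later).
From Jul 13, 2007 to Sep 28, 2009: 171 + 366 + 271 = 808 days (rest of 2007, 2008, to Sep 28, 2009 in 2009).
808 ÷ 7 = 115 full weeks with remainder 3, so 115 more Fridays after the first → 116.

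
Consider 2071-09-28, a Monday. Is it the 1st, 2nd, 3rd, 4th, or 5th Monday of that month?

4th

Day 28 falls in week ⌈28/7⌉ of the month.
Days 1–7 hold the 1st Monday, 8–14 the 2nd, 15–21 the 3rd, 22–28 the 4th, 29–31 the 5th.
28 is in the range for the 4th.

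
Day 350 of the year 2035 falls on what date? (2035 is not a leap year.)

January has 31 days (350 − 31 = 319 remain).
February has 28 days (319 − 28 = 291 remain).
March has 31 days (291 − 31 = 260 remain).
April has 30 days (260 − 30 = 230 remain).
May has 31 days (230 − 31 = 199 remain).
June has 30 days (199 − 30 = 169 remain).
July has 31 days (169 − 31 = 138 remain).
August has 31 days (138 − 31 = 107 remain).
September has 30 days (107 − 30 = 77 remain).
October has 31 days (77 − 31 = 46 remain).
November has 30 days (46 − 30 = 16 remain).
16 into December → December 16.

16 December 2035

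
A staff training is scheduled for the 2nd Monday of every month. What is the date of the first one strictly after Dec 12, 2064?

Jan 12, 2065

Dec 2064 starts on a Monday; its first Monday is the 1st, so the 2nd Monday is the 8th — Dec 8, 2064.
That is not after Dec 12, 2064, so look at Jan 2065.
Jan 2065 starts on a Thursday; its first Monday is the 5th, so the 2nd Monday is the 12th — Jan 12, 2065.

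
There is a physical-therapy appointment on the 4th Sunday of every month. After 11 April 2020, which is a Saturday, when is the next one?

April 2020 starts on a Wednesday; its first Sunday is the 5th, so the 4th Sunday is the 26th — 26 April 2020.
26 April 2020 is after 11 April 2020, so that is the next one.

26 April 2020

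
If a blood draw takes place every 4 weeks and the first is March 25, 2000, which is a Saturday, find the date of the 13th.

February 24, 2001

The 13th occurrence is 12 intervals after the first: 12 × 28 = 336 days after March 25, 2000.
March has 31 days — 6 days to the end of March leaves 330.
April has 30 days (300 left).
May has 31 days (269 left).
June has 30 days (239 left).
July has 31 days (208 left).
August has 31 days (177 left).
September has 30 days (147 left).
October has 31 days (116 left).
November has 30 days (86 left).
December has 31 days (55 left).
January has 31 days (24 left).
24 days into February → February 24, 2001.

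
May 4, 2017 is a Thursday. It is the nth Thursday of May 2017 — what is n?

Day 4 falls in week ⌈4/7⌉ of the month.
Days 1–7 hold the 1st Thursday, 8–14 the 2nd, 15–21 the 3rd, 22–28 the 4th, 29–31 the 5th.
4 is in the range for the 1st.

1st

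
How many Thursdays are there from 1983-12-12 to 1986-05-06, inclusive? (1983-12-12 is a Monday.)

125

1983-12-12 is a Monday; the first Thursday on or after it is 1983-12-15 (3 days later).
From 1983-12-15 to 1986-05-06: 16 + 366 + 365 + 126 = 873 days (rest of 1983, 1984, 1985, to 1986-05-06 in 1986).
873 ÷ 7 = 124 full weeks with remainder 5, so 124 more Thursdays after the first → 125.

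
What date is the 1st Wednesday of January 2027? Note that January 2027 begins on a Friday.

2027-01-06

January 2027 begins on a Friday, so the first Wednesday is January 6 (5 days later).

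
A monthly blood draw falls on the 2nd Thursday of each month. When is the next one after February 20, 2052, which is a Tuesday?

February 2052 starts on a Thursday; its first Thursday is the 1st, so the 2nd Thursday is the 8th — February 8, 2052.
That is not after February 20, 2052, so look at March 2052.
March 2052 starts on a Friday; its first Thursday is the 7th, so the 2nd Thursday is the 14th — March 14, 2052.

March 14, 2052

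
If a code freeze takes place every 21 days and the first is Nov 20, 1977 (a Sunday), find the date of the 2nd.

The 2nd occurrence is 1 interval after the first: 1 × 21 = 21 days after Nov 20, 1977.
Nov has 30 days — 10 days to the end of Nov leaves 11.
11 days into Dec → Dec 11, 1977.

Dec 11, 1977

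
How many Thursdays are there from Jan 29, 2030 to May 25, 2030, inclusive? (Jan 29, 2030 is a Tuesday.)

Jan 29, 2030 is a Tuesday; the first Thursday on or after it is Jan 31, 2030 (2 days later).
From Jan 31, 2030 to May 25, 2030: 0 + 28 + 31 + 30 + 25 = 114 days (rest of Jan, Feb, Mar, Apr, May).
114 ÷ 7 = 16 full weeks with remainder 2, so 16 more Thursdays after the first → 17.

17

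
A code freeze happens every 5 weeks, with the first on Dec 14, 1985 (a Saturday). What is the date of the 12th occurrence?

Jan 3, 1987

The 12th occurrence is 11 intervals after the first: 11 × 35 = 385 days after Dec 14, 1985.
Dec has 31 days — 17 days to the end of Dec leaves 368.
Jan has 31 days (337 left).
Feb has 28 days (309 left).
Mar has 31 days (278 left).
Apr has 30 days (248 left).
May has 31 days (217 left).
Jun has 30 days (187 left).
Jul has 31 days (156 left).
Aug has 31 days (125 left).
Sep has 30 days (95 left).
Oct has 31 days (64 left).
Nov has 30 days (34 left).
Dec has 31 days (3 left).
3 days into Jan → Jan 3, 1987.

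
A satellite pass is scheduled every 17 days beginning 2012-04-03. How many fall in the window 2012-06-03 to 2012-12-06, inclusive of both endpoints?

Occurrences land 17·i days after 2012-04-03 for i = 0, 1, 2, …
2012-06-03 is 61 days after the start; 61 ÷ 17 = 3 remainder 10; since the remainder is 10, round up to i = 4. First occurrence in the window: #5 on 2012-06-10 (4×17 = 68 days in).
2012-12-06 is 247 days after the start; 247 ÷ 17 = 14 remainder 9. Last occurrence in the window: #15 on 2012-11-27.
Occurrences #5 through #15: 11 in total.

11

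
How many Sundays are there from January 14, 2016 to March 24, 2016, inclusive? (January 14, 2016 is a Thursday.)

10

January 14, 2016 is a Thursday; the first Sunday on or after it is January 17, 2016 (3 days later).
From January 17, 2016 to March 24, 2016: 14 + 29 + 24 = 67 days (rest of January, February, March).
67 ÷ 7 = 9 full weeks with remainder 4, so 9 more Sundays after the first → 10.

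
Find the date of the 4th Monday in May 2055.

May 24, 2055

May 2055 begins on a Saturday, so the first Monday is May 3 (2 days later).
The 4th Monday is 3 weeks later: 3 + 21 = 24.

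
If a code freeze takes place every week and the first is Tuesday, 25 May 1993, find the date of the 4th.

15 June 1993

The 4th occurrence is 3 intervals after the first: 3 × 7 = 21 days after 25 May 1993.
May has 31 days — 6 days to the end of May leaves 15.
15 days into June → 15 June 1993.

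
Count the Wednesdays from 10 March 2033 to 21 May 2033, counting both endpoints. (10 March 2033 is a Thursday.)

10

10 March 2033 is a Thursday; the first Wednesday on or after it is 16 March 2033 (6 days later).
From 16 March 2033 to 21 May 2033: 15 + 30 + 21 = 66 days (rest of March, April, May).
66 ÷ 7 = 9 full weeks with remainder 3, so 9 more Wednesdays after the first → 10.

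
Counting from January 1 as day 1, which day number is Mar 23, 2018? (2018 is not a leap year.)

82

Days in months before Mar: 31 + 28 = 59.
Plus 23 days into Mar → day 82.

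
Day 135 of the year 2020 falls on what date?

May 14, 2020

January has 31 days (135 − 31 = 104 remain).
February has 29 days (104 − 29 = 75 remain).
March has 31 days (75 − 31 = 44 remain).
April has 30 days (44 − 30 = 14 remain).
14 into May → May 14.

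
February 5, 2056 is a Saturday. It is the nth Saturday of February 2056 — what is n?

Day 5 falls in week ⌈5/7⌉ of the month.
Days 1–7 hold the 1st Saturday, 8–14 the 2nd, 15–21 the 3rd, 22–28 the 4th, 29–31 the 5th.
5 is in the range for the 1st.

1st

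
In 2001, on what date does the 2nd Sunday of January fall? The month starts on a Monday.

14 January 2001

January 2001 begins on a Monday, so the first Sunday is January 7 (6 days later).
The 2nd Sunday is 1 weeks later: 7 + 7 = 14.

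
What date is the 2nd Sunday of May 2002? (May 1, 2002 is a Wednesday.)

May 12, 2002

May 2002 begins on a Wednesday, so the first Sunday is May 5 (4 days later).
The 2nd Sunday is 1 weeks later: 5 + 7 = 12.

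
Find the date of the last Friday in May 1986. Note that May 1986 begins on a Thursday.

May 1986 begins on a Thursday, so the first Friday is May 2 (1 day later).
May 1986 has 31 days. Adding weeks: 2, 9, 16, 23, 30 — the last one ≤ 31 is the 30th.

May 30, 1986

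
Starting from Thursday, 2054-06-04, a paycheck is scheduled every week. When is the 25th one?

The 25th occurrence is 24 intervals after the first: 24 × 7 = 168 days after 2054-06-04.
June has 30 days — 26 days to the end of June leaves 142.
July has 31 days (111 left).
August has 31 days (80 left).
September has 30 days (50 left).
October has 31 days (19 left).
19 days into November → 2054-11-19.

2054-11-19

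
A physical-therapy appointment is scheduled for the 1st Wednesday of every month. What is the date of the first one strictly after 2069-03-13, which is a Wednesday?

2069-04-03

March 2069 starts on a Friday, so its 1st Wednesday is 2069-03-06 (5 days in).
That is not after 2069-03-13, so look at April 2069.
April 2069 starts on a Monday, so its 1st Wednesday is 2069-04-03 (2 days in).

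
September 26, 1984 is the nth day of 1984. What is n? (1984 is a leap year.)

Days in months before September: 31 + 29 + 31 + 30 + 31 + 30 + 31 + 31 = 244.
Plus 26 days into September → day 270.

270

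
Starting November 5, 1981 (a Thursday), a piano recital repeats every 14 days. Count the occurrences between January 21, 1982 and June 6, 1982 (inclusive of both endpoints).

10

Occurrences land 14·i days after November 5, 1981 for i = 0, 1, 2, …
January 21, 1982 is 77 days after the start; 77 ÷ 14 = 5 remainder 7; since the remainder is 7, round up to i = 6. First occurrence in the window: #7 on January 28, 1982 (6×14 = 84 days in).
June 6, 1982 is 213 days after the start; 213 ÷ 14 = 15 remainder 3. Last occurrence in the window: #16 on June 3, 1982.
Occurrences #7 through #16: 10 in total.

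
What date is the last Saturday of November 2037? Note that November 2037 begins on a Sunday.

November 28, 2037

November 2037 begins on a Sunday, so the first Saturday is November 7 (6 days later).
November 2037 has 30 days. Adding weeks: 7, 14, 21, 28 — the last one ≤ 30 is the 28th.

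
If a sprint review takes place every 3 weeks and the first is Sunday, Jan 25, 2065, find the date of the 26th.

The 26th occurrence is 25 intervals after the first: 25 × 21 = 525 days after Jan 25, 2065.
Jan has 31 days — 6 days to the end of Jan leaves 519.
From end of Jan to end of 2065 is 334 days (185 left).
Jan has 31 days (154 left).
Feb has 28 days (126 left).
Mar has 31 days (95 left).
Apr has 30 days (65 left).
May has 31 days (34 left).
Jun has 30 days (4 left).
4 days into Jul → Jul 4, 2066.

Jul 4, 2066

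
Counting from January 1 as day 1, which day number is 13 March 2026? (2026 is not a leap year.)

Days in months before March: 31 + 28 = 59.
Plus 13 days into March → day 72.

72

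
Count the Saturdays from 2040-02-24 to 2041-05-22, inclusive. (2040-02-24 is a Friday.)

2040-02-24 is a Friday; the first Saturday on or after it is 2040-02-25 (1 day later).
From 2040-02-25 to 2041-05-22: 310 + 142 = 452 days (rest of 2040, to 2041-05-22 in 2041).
452 ÷ 7 = 64 full weeks with remainder 4, so 64 more Saturdays after the first → 65.

65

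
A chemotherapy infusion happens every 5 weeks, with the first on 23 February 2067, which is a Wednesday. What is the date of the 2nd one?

The 2nd occurrence is 1 interval after the first: 1 × 35 = 35 days after 23 February 2067.
February has 28 days — 5 days to the end of February leaves 30.
30 days into March → 30 March 2067.

30 March 2067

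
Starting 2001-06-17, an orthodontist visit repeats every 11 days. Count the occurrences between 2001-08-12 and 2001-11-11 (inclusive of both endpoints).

Occurrences land 11·i days after 2001-06-17 for i = 0, 1, 2, …
2001-08-12 is 56 days after the start; 56 ÷ 11 = 5 remainder 1; since the remainder is 1, round up to i = 6. First occurrence in the window: #7 on 2001-08-22 (6×11 = 66 days in).
2001-11-11 is 147 days after the start; 147 ÷ 11 = 13 remainder 4. Last occurrence in the window: #14 on 2001-11-07.
Occurrences #7 through #14: 8 in total.

8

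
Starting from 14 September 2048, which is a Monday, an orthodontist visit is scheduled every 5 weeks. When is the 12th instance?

4 October 2049

The 12th occurrence is 11 intervals after the first: 11 × 35 = 385 days after 14 September 2048.
September has 30 days — 16 days to the end of September leaves 369.
October has 31 days (338 left).
November has 30 days (308 left).
December has 31 days (277 left).
January has 31 days (246 left).
February has 28 days (218 left).
March has 31 days (187 left).
April has 30 days (157 left).
May has 31 days (126 left).
June has 30 days (96 left).
July has 31 days (65 left).
August has 31 days (34 left).
September has 30 days (4 left).
4 days into October → 4 October 2049.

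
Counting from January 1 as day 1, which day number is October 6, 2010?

Days in months before October: 31 + 28 + 31 + 30 + 31 + 30 + 31 + 31 + 30 = 273.
Plus 6 days into October → day 279.

279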